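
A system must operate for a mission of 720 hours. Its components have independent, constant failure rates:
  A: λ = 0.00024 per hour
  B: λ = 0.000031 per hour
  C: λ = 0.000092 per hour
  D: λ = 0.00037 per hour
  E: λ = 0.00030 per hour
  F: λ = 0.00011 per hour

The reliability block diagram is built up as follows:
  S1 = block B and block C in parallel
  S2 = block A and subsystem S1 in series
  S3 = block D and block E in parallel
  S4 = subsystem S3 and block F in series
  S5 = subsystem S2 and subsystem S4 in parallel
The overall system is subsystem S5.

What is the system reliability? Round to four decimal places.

0.9811

R(A) = exp(−0.00024 × 720) = 0.841306
R(B) = exp(−0.000031 × 720) = 0.977927
R(C) = exp(−0.000092 × 720) = 0.935906
R(D) = exp(−0.00037 × 720) = 0.766133
R(E) = exp(−0.00030 × 720) = 0.805735
R(F) = exp(−0.00011 × 720) = 0.923855
Parallel (B and C): 1 − (1 − 0.977927)(1 − 0.935906) = 0.998585
Series (A and [0.998585]): 0.841306 × 0.998585 = 0.840116
Parallel (D and E): 1 − (1 − 0.766133)(1 − 0.805735) = 0.954568
Series ([0.954568] and F): 0.954568 × 0.923855 = 0.881882
Parallel ([0.840116] and [0.881882]): 1 − (1 − 0.840116)(1 − 0.881882) = 0.9811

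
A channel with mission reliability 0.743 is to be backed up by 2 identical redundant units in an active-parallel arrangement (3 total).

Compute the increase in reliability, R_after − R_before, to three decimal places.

R_before = 0.743
R_after = 1 − (1 − 0.743)^3 = 0.983
ΔR = 0.983 − 0.743 = 0.240

0.240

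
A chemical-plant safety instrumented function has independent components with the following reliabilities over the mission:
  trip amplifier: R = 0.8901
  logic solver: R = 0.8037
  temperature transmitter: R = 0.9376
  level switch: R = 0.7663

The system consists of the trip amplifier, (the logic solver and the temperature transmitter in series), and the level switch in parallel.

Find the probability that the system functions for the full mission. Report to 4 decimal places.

Series (logic solver and temperature transmitter): 0.803700 × 0.937600 = 0.753549
Parallel (trip amplifier, [0.753549], and level switch): 1 − (1 − 0.890100)(1 − 0.753549)(1 − 0.766300) = 0.9937

0.9937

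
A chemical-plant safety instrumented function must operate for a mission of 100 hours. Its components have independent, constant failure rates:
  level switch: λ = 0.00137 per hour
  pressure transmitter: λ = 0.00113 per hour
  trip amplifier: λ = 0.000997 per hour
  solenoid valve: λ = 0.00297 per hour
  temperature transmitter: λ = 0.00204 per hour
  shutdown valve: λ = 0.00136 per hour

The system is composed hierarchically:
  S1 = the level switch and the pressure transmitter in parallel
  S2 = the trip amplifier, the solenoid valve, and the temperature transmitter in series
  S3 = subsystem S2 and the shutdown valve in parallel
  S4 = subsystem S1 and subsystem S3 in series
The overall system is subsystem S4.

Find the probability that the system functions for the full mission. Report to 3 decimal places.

0.930

R(level switch) = exp(−0.00137 × 100) = 0.87197
R(pressure transmitter) = exp(−0.00113 × 100) = 0.89315
R(trip amplifier) = exp(−0.000997 × 100) = 0.90511
R(solenoid valve) = exp(−0.00297 × 100) = 0.74304
R(temperature transmitter) = exp(−0.00204 × 100) = 0.81546
R(shutdown valve) = exp(−0.00136 × 100) = 0.87284
Parallel (level switch and pressure transmitter): 1 − (1 − 0.87197)(1 − 0.89315) = 0.98632
Series (trip amplifier, solenoid valve, and temperature transmitter): 0.90511 × 0.74304 × 0.81546 = 0.54842
Parallel ([0.54842] and shutdown valve): 1 − (1 − 0.54842)(1 − 0.87284) = 0.94258
Series ([0.98632] and [0.94258]): 0.98632 × 0.94258 = 0.930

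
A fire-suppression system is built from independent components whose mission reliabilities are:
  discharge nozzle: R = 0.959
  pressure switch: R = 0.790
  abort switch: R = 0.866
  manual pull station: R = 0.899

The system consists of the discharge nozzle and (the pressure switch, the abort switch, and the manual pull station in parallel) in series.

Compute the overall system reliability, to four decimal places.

0.9563

Parallel (pressure switch, abort switch, and manual pull station): 1 − (1 − 0.790000)(1 − 0.866000)(1 − 0.899000) = 0.997158
Series (discharge nozzle and [0.997158]): 0.959000 × 0.997158 = 0.9563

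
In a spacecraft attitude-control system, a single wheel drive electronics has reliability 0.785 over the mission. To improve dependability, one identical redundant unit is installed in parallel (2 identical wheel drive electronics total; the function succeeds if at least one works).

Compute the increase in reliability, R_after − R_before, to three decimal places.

0.169

R_before = 0.785
R_after = 1 − (1 − 0.785)^2 = 0.954
ΔR = 0.954 − 0.785 = 0.169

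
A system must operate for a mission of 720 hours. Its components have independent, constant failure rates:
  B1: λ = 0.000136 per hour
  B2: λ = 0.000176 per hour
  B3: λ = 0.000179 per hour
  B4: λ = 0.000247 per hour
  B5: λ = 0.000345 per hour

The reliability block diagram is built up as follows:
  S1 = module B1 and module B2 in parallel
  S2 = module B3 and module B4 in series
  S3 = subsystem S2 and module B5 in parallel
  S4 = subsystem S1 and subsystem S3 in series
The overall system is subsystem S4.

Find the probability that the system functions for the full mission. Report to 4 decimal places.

0.9314

R(B1) = exp(−0.000136 × 720) = 0.906721
R(B2) = exp(−0.000176 × 720) = 0.880980
R(B3) = exp(−0.000179 × 720) = 0.879079
R(B4) = exp(−0.000247 × 720) = 0.837076
R(B5) = exp(−0.000345 × 720) = 0.780048
Parallel (B1 and B2): 1 − (1 − 0.906721)(1 − 0.880980) = 0.988898
Series (B3 and B4): 0.879079 × 0.837076 = 0.735856
Parallel ([0.735856] and B5): 1 − (1 − 0.735856)(1 − 0.780048) = 0.941901
Series ([0.988898] and [0.941901]): 0.988898 × 0.941901 = 0.9314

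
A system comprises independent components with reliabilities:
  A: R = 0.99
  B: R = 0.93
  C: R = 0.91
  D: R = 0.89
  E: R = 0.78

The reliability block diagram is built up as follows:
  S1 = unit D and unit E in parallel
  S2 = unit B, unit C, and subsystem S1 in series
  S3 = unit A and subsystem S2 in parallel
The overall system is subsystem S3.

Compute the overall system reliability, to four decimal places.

0.9983

Parallel (D and E): 1 − (1 − 0.890000)(1 − 0.780000) = 0.975800
Series (B, C, and [0.975800]): 0.930000 × 0.910000 × 0.975800 = 0.825820
Parallel (A and [0.825820]): 1 − (1 − 0.990000)(1 − 0.825820) = 0.9983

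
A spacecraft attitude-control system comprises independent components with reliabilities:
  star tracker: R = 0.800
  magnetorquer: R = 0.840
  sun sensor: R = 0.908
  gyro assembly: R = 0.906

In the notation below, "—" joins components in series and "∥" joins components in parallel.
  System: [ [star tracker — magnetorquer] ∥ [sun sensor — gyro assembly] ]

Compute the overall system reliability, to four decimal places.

0.9418

Series (star tracker and magnetorquer): 0.800000 × 0.840000 = 0.672000
Series (sun sensor and gyro assembly): 0.908000 × 0.906000 = 0.822648
Parallel ([0.672000] and [0.822648]): 1 − (1 − 0.672000)(1 − 0.822648) = 0.9418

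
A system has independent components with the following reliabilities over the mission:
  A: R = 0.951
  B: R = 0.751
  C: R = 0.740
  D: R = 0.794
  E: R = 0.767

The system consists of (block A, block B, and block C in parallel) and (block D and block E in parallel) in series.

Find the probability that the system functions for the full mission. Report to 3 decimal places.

0.949

Parallel (A, B, and C): 1 − (1 − 0.95100)(1 − 0.75100)(1 − 0.74000) = 0.99683
Parallel (D and E): 1 − (1 − 0.79400)(1 − 0.76700) = 0.95200
Series ([0.99683] and [0.95200]): 0.99683 × 0.95200 = 0.949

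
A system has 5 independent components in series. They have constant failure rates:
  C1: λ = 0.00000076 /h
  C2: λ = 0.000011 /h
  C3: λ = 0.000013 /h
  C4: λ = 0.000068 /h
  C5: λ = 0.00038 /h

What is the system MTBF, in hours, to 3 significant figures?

2120

Series of exponential components: λ_sys = Σ λ_i
λ_sys = 0.00000076 + 0.000011 + 0.000013 + 0.000068 + 0.00038 = 4.7276e-04 /h
MTBF = 1 / λ_sys = 2120 h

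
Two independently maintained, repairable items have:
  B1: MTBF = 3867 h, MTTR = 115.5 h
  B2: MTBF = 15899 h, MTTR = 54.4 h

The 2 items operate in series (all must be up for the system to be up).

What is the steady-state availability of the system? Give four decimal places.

0.9677

A(B1) = MTBF/(MTBF+MTTR) = 3867/(3867+115.5) = 0.970998
A(B2) = MTBF/(MTBF+MTTR) = 15899/(15899+54.4) = 0.996590
Series availability: 0.970998 × 0.996590 = 0.9677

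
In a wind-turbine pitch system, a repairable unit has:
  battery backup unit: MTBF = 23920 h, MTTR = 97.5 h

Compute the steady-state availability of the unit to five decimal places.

0.99594

A(battery backup unit) = MTBF/(MTBF+MTTR) = 23920/(23920+97.5) = 0.99594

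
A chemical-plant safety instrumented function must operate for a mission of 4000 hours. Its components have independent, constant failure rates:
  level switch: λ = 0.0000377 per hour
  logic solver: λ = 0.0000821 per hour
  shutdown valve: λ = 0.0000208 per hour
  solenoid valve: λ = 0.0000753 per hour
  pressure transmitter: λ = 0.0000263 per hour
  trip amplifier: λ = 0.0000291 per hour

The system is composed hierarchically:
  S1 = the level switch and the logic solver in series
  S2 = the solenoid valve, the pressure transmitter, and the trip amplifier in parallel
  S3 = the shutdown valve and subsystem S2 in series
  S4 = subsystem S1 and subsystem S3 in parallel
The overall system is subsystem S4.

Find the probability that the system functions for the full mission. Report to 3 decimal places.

R(level switch) = exp(−0.0000377 × 4000) = 0.86002
R(logic solver) = exp(−0.0000821 × 4000) = 0.72007
R(shutdown valve) = exp(−0.0000208 × 4000) = 0.92017
R(solenoid valve) = exp(−0.0000753 × 4000) = 0.73993
R(pressure transmitter) = exp(−0.0000263 × 4000) = 0.90014
R(trip amplifier) = exp(−0.0000291 × 4000) = 0.89012
Series (level switch and logic solver): 0.86002 × 0.72007 = 0.61927
Parallel (solenoid valve, pressure transmitter, and trip amplifier): 1 − (1 − 0.73993)(1 − 0.90014)(1 − 0.89012) = 0.99715
Series (shutdown valve and [0.99715]): 0.92017 × 0.99715 = 0.91755
Parallel ([0.61927] and [0.91755]): 1 − (1 − 0.61927)(1 − 0.91755) = 0.969

0.969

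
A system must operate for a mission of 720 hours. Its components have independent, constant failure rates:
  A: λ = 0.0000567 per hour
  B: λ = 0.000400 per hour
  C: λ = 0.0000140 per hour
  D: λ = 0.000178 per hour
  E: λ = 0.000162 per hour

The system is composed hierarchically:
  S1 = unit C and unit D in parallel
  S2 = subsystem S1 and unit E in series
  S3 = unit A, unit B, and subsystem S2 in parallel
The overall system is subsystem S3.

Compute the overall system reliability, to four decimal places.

R(A) = exp(−0.0000567 × 720) = 0.959998
R(B) = exp(−0.000400 × 720) = 0.749762
R(C) = exp(−0.0000140 × 720) = 0.989971
R(D) = exp(−0.000178 × 720) = 0.879713
R(E) = exp(−0.000162 × 720) = 0.889906
Parallel (C and D): 1 − (1 − 0.989971)(1 − 0.879713) = 0.998794
Series ([0.998794] and E): 0.998794 × 0.889906 = 0.888833
Parallel (A, B, and [0.888833]): 1 − (1 − 0.959998)(1 − 0.749762)(1 − 0.888833) = 0.9989

0.9989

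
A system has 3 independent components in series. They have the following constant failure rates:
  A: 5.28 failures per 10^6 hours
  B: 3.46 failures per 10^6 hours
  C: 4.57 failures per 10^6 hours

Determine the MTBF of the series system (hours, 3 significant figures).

75100

Series of exponential components: λ_sys = Σ λ_i
λ_sys = 0.00000528 + 0.00000346 + 0.00000457 = 1.3310e-05 /h
MTBF = 1 / λ_sys = 75100 h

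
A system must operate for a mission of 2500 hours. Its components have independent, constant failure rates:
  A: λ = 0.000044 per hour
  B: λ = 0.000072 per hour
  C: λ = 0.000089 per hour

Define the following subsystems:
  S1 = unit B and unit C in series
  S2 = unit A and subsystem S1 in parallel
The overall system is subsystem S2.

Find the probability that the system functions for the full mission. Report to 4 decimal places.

R(A) = exp(−0.000044 × 2500) = 0.895834
R(B) = exp(−0.000072 × 2500) = 0.835270
R(C) = exp(−0.000089 × 2500) = 0.800515
Series (B and C): 0.835270 × 0.800515 = 0.668646
Parallel (A and [0.668646]): 1 − (1 − 0.895834)(1 − 0.668646) = 0.9655

0.9655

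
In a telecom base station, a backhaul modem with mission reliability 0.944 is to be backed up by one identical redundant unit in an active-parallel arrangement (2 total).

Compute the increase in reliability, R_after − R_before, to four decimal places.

R_before = 0.944
R_after = 1 − (1 − 0.944)^2 = 0.9969
ΔR = 0.9969 − 0.944 = 0.0529

0.0529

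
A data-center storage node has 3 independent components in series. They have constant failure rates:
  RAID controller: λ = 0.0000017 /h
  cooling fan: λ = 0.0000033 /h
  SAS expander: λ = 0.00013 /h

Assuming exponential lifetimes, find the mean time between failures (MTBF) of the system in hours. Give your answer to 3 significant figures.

Series of exponential components: λ_sys = Σ λ_i
λ_sys = 0.0000017 + 0.0000033 + 0.00013 = 1.3500e-04 /h
MTBF = 1 / λ_sys = 7410 h

7410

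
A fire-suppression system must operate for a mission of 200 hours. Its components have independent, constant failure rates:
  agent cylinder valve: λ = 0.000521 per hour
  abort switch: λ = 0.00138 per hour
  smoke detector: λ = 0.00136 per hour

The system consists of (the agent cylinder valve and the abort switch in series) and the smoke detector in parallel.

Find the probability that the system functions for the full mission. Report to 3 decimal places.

0.925

R(agent cylinder valve) = exp(−0.000521 × 200) = 0.90105
R(abort switch) = exp(−0.00138 × 200) = 0.75881
R(smoke detector) = exp(−0.00136 × 200) = 0.76185
Series (agent cylinder valve and abort switch): 0.90105 × 0.75881 = 0.68373
Parallel ([0.68373] and smoke detector): 1 − (1 − 0.68373)(1 − 0.76185) = 0.925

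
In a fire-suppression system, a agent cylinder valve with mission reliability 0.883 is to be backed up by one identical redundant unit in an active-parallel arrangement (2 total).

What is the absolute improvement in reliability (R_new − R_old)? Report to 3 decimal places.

R_before = 0.883
R_after = 1 − (1 − 0.883)^2 = 0.986
ΔR = 0.986 − 0.883 = 0.103

0.103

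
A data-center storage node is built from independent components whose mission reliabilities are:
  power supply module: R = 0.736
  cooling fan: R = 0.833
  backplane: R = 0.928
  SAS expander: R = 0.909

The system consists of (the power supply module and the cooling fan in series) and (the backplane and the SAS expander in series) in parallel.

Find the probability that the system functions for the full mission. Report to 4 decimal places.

Series (power supply module and cooling fan): 0.736000 × 0.833000 = 0.613088
Series (backplane and SAS expander): 0.928000 × 0.909000 = 0.843552
Parallel ([0.613088] and [0.843552]): 1 − (1 − 0.613088)(1 − 0.843552) = 0.9395

0.9395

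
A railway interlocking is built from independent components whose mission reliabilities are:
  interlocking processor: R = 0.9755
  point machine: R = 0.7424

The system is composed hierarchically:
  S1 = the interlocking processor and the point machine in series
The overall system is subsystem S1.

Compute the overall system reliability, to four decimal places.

0.7242

Series (interlocking processor and point machine): 0.975500 × 0.742400 = 0.7242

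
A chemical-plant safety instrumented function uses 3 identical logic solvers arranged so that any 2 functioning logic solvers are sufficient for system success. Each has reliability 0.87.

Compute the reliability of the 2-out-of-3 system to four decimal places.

0.9537

R = Σ_{i=2}^{3} C(3,i) p^i (1−p)^{3−i} with p = 0.87
C(3,2)·0.87^2·0.13^1 = 0.295191
C(3,3)·0.87^3·0.13^0 = 0.658503
Sum = 0.9537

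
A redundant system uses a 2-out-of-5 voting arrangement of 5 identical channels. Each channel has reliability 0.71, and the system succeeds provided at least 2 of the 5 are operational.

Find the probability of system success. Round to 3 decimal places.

R = Σ_{i=2}^{5} C(5,i) p^i (1−p)^{5−i} with p = 0.71
C(5,2)·0.71^2·0.29^3 = 0.12294
C(5,3)·0.71^3·0.29^2 = 0.30100
C(5,4)·0.71^4·0.29^1 = 0.36847
C(5,5)·0.71^5·0.29^0 = 0.18042
Sum = 0.973

0.973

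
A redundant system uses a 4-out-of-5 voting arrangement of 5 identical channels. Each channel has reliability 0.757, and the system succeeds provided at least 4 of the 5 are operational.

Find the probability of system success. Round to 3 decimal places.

0.648

R = Σ_{i=4}^{5} C(5,i) p^i (1−p)^{5−i} with p = 0.757
C(5,4)·0.757^4·0.243^1 = 0.39899
C(5,5)·0.757^5·0.243^0 = 0.24859
Sum = 0.648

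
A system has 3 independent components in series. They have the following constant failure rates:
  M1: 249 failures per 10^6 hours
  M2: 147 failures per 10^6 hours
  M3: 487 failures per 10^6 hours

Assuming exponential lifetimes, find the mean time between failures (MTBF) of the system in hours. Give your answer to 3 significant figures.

1130

Series of exponential components: λ_sys = Σ λ_i
λ_sys = 0.000249 + 0.000147 + 0.000487 = 8.8300e-04 /h
MTBF = 1 / λ_sys = 1130 h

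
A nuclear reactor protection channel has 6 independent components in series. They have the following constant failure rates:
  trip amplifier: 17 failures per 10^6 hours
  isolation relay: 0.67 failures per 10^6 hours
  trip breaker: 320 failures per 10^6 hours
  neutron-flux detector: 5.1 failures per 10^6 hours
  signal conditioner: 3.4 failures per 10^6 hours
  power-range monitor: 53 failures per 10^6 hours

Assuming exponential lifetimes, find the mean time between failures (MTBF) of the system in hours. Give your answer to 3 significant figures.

Series of exponential components: λ_sys = Σ λ_i
λ_sys = 0.000017 + 0.00000067 + 0.00032 + 0.0000051 + 0.0000034 + 0.000053 = 3.9917e-04 /h
MTBF = 1 / λ_sys = 2510 h

2510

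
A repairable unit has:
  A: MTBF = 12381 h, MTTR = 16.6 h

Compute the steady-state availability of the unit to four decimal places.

A(A) = MTBF/(MTBF+MTTR) = 12381/(12381+16.6) = 0.9987

0.9987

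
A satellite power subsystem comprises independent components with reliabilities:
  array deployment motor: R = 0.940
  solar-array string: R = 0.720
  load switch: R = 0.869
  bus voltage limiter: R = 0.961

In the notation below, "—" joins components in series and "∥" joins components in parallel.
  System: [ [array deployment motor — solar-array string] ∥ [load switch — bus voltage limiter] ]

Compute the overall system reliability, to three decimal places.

0.947

Series (array deployment motor and solar-array string): 0.94000 × 0.72000 = 0.67680
Series (load switch and bus voltage limiter): 0.86900 × 0.96100 = 0.83511
Parallel ([0.67680] and [0.83511]): 1 − (1 − 0.67680)(1 − 0.83511) = 0.947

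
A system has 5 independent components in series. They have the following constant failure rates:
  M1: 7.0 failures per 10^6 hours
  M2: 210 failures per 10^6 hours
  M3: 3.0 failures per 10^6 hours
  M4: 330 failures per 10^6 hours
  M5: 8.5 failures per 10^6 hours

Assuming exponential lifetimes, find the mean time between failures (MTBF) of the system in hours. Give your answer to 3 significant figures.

1790

Series of exponential components: λ_sys = Σ λ_i
λ_sys = 0.0000070 + 0.00021 + 0.0000030 + 0.00033 + 0.0000085 = 5.5850e-04 /h
MTBF = 1 / λ_sys = 1790 h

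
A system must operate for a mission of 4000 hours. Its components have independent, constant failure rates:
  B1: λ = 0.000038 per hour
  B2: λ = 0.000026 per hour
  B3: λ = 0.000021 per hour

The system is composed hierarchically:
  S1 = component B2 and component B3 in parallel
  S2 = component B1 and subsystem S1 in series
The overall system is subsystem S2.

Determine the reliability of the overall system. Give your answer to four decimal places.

R(B1) = exp(−0.000038 × 4000) = 0.858988
R(B2) = exp(−0.000026 × 4000) = 0.901225
R(B3) = exp(−0.000021 × 4000) = 0.919431
Parallel (B2 and B3): 1 − (1 − 0.901225)(1 − 0.919431) = 0.992042
Series (B1 and [0.992042]): 0.858988 × 0.992042 = 0.8522

0.8522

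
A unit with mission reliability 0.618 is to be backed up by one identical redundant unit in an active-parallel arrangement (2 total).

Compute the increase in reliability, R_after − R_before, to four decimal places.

R_before = 0.618
R_after = 1 − (1 − 0.618)^2 = 0.8541
ΔR = 0.8541 − 0.618 = 0.2361

0.2361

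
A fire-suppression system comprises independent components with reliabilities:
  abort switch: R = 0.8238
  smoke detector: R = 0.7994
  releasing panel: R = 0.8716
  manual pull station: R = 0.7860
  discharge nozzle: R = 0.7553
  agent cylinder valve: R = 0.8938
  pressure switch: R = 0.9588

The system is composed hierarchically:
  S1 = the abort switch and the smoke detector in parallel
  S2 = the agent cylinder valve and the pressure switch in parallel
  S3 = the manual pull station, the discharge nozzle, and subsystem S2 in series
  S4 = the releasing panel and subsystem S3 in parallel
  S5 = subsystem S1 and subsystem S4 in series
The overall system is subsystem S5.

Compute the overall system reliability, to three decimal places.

0.914

Parallel (abort switch and smoke detector): 1 − (1 − 0.82380)(1 − 0.79940) = 0.96465
Parallel (agent cylinder valve and pressure switch): 1 − (1 − 0.89380)(1 − 0.95880) = 0.99562
Series (manual pull station, discharge nozzle, and [0.99562]): 0.78600 × 0.75530 × 0.99562 = 0.59107
Parallel (releasing panel and [0.59107]): 1 − (1 − 0.87160)(1 − 0.59107) = 0.94749
Series ([0.96465] and [0.94749]): 0.96465 × 0.94749 = 0.914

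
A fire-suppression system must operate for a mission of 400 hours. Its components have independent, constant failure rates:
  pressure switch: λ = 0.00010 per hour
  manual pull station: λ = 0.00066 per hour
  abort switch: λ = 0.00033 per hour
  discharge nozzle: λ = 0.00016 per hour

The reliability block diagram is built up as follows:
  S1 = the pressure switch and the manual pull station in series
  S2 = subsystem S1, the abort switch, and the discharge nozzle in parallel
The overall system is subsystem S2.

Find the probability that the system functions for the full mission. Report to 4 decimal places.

R(pressure switch) = exp(−0.00010 × 400) = 0.960789
R(manual pull station) = exp(−0.00066 × 400) = 0.767974
R(abort switch) = exp(−0.00033 × 400) = 0.876341
R(discharge nozzle) = exp(−0.00016 × 400) = 0.938005
Series (pressure switch and manual pull station): 0.960789 × 0.767974 = 0.737861
Parallel ([0.737861], abort switch, and discharge nozzle): 1 − (1 − 0.737861)(1 − 0.876341)(1 − 0.938005) = 0.9980

0.9980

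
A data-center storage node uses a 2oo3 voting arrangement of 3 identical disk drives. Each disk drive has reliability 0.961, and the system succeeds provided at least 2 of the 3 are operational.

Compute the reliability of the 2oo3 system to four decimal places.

0.9956

R = Σ_{i=2}^{3} C(3,i) p^i (1−p)^{3−i} with p = 0.961
C(3,2)·0.961^2·0.039^1 = 0.108052
C(3,3)·0.961^3·0.039^0 = 0.887504
Sum = 0.9956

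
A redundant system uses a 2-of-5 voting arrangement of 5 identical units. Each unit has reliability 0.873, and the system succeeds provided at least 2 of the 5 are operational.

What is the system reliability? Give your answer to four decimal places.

0.9988

R = Σ_{i=2}^{5} C(5,i) p^i (1−p)^{5−i} with p = 0.873
C(5,2)·0.873^2·0.127^3 = 0.015611
C(5,3)·0.873^3·0.127^2 = 0.107312
C(5,4)·0.873^4·0.127^1 = 0.368834
C(5,5)·0.873^5·0.127^0 = 0.507074
Sum = 0.9988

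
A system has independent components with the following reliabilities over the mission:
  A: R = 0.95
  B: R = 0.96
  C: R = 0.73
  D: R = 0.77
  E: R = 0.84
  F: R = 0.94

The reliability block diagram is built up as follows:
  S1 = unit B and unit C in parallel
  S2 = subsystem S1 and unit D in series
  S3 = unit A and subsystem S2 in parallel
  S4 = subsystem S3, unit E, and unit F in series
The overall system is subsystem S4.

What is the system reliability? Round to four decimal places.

Parallel (B and C): 1 − (1 − 0.960000)(1 − 0.730000) = 0.989200
Series ([0.989200] and D): 0.989200 × 0.770000 = 0.761684
Parallel (A and [0.761684]): 1 − (1 − 0.950000)(1 − 0.761684) = 0.988084
Series ([0.988084], E, and F): 0.988084 × 0.840000 × 0.940000 = 0.7802

0.7802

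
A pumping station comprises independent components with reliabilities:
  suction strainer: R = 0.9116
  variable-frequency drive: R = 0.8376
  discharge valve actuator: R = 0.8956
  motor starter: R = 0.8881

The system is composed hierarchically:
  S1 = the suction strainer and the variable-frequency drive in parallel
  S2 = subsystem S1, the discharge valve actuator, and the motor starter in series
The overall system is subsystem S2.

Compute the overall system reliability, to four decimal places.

0.7840

Parallel (suction strainer and variable-frequency drive): 1 − (1 − 0.911600)(1 − 0.837600) = 0.985644
Series ([0.985644], discharge valve actuator, and motor starter): 0.985644 × 0.895600 × 0.888100 = 0.7840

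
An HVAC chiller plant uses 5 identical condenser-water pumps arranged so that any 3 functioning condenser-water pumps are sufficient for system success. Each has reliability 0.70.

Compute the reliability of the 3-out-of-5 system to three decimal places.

0.837

R = Σ_{i=3}^{5} C(5,i) p^i (1−p)^{5−i} with p = 0.70
C(5,3)·0.70^3·0.30^2 = 0.30870
C(5,4)·0.70^4·0.30^1 = 0.36015
C(5,5)·0.70^5·0.30^0 = 0.16807
Sum = 0.837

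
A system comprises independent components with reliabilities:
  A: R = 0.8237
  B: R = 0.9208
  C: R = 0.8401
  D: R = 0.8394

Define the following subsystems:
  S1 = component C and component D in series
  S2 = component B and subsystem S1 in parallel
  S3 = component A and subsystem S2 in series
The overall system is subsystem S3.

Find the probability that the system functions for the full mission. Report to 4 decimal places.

0.8045

Series (C and D): 0.840100 × 0.839400 = 0.705180
Parallel (B and [0.705180]): 1 − (1 − 0.920800)(1 − 0.705180) = 0.976650
Series (A and [0.976650]): 0.823700 × 0.976650 = 0.8045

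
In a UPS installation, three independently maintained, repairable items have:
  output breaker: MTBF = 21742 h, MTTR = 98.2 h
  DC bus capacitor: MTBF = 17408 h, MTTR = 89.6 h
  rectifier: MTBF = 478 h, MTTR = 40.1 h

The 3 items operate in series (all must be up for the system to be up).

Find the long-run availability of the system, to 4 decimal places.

0.9138

A(output breaker) = MTBF/(MTBF+MTTR) = 21742/(21742+98.2) = 0.995504
A(DC bus capacitor) = MTBF/(MTBF+MTTR) = 17408/(17408+89.6) = 0.994879
A(rectifier) = MTBF/(MTBF+MTTR) = 478/(478+40.1) = 0.922602
Series availability: 0.995504 × 0.994879 × 0.922602 = 0.9138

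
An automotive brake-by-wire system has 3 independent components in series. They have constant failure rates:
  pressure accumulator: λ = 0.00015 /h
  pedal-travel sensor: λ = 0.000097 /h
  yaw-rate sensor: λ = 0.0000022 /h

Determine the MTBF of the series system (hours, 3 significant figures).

Series of exponential components: λ_sys = Σ λ_i
λ_sys = 0.00015 + 0.000097 + 0.0000022 = 2.4920e-04 /h
MTBF = 1 / λ_sys = 4010 h

4010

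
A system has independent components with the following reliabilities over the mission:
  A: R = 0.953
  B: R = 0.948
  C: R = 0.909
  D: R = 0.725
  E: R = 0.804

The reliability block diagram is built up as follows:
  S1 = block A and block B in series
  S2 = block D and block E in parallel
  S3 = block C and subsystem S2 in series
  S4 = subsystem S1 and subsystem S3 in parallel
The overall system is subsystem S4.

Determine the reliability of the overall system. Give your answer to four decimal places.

Series (A and B): 0.953000 × 0.948000 = 0.903444
Parallel (D and E): 1 − (1 − 0.725000)(1 − 0.804000) = 0.946100
Series (C and [0.946100]): 0.909000 × 0.946100 = 0.860005
Parallel ([0.903444] and [0.860005]): 1 − (1 − 0.903444)(1 − 0.860005) = 0.9865

0.9865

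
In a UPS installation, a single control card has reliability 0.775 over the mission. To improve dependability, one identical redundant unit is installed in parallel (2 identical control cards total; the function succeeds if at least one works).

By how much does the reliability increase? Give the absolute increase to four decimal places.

R_before = 0.775
R_after = 1 − (1 − 0.775)^2 = 0.9494
ΔR = 0.9494 − 0.775 = 0.1744

0.1744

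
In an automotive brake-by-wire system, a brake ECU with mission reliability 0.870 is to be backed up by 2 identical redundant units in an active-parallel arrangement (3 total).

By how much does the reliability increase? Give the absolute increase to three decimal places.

R_before = 0.870
R_after = 1 − (1 − 0.870)^3 = 0.998
ΔR = 0.998 − 0.870 = 0.128

0.128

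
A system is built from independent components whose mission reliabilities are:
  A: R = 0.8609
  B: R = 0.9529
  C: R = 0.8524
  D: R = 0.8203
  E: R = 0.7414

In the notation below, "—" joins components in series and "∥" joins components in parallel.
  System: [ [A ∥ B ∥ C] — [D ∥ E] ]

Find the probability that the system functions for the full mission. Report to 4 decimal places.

Parallel (A, B, and C): 1 − (1 − 0.860900)(1 − 0.952900)(1 − 0.852400) = 0.999033
Parallel (D and E): 1 − (1 − 0.820300)(1 − 0.741400) = 0.953530
Series ([0.999033] and [0.953530]): 0.999033 × 0.953530 = 0.9526

0.9526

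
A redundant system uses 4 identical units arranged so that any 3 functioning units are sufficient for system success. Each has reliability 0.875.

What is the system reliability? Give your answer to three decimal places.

0.921

R = Σ_{i=3}^{4} C(4,i) p^i (1−p)^{4−i} with p = 0.875
C(4,3)·0.875^3·0.125^1 = 0.33496
C(4,4)·0.875^4·0.125^0 = 0.58618
Sum = 0.921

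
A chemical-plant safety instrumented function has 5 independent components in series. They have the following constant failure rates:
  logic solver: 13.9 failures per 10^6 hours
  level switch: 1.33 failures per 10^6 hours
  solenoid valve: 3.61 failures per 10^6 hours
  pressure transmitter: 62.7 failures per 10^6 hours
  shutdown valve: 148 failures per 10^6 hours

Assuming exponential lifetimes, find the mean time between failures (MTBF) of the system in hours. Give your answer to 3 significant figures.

Series of exponential components: λ_sys = Σ λ_i
λ_sys = 0.0000139 + 0.00000133 + 0.00000361 + 0.0000627 + 0.000148 = 2.2954e-04 /h
MTBF = 1 / λ_sys = 4360 h

4360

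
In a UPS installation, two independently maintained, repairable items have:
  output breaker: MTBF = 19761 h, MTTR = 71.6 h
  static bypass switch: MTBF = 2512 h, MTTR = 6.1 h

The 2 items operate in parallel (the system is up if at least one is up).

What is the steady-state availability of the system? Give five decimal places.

A(output breaker) = MTBF/(MTBF+MTTR) = 19761/(19761+71.6) = 0.996390
A(static bypass switch) = MTBF/(MTBF+MTTR) = 2512/(2512+6.1) = 0.997578
Parallel availability: 1 − (1 − 0.996390)(1 − 0.997578) = 0.99999

0.99999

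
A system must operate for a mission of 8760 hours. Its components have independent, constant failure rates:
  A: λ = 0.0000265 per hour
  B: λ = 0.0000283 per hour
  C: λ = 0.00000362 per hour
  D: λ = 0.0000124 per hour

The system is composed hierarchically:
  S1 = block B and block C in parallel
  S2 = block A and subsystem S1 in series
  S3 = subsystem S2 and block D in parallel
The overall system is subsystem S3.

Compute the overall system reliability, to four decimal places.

0.9781

R(A) = exp(−0.0000265 × 8760) = 0.792835
R(B) = exp(−0.0000283 × 8760) = 0.780432
R(C) = exp(−0.00000362 × 8760) = 0.968786
R(D) = exp(−0.0000124 × 8760) = 0.897068
Parallel (B and C): 1 − (1 − 0.780432)(1 − 0.968786) = 0.993146
Series (A and [0.993146]): 0.792835 × 0.993146 = 0.787401
Parallel ([0.787401] and D): 1 − (1 − 0.787401)(1 − 0.897068) = 0.9781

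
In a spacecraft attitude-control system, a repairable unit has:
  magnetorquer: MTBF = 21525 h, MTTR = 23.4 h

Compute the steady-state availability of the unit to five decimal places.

A(magnetorquer) = MTBF/(MTBF+MTTR) = 21525/(21525+23.4) = 0.99891

0.99891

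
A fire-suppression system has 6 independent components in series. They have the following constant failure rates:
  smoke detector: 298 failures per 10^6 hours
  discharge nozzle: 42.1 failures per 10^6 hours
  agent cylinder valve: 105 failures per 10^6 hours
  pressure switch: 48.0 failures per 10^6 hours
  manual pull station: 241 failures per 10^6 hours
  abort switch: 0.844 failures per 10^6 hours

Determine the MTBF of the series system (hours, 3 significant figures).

1360

Series of exponential components: λ_sys = Σ λ_i
λ_sys = 0.000298 + 0.0000421 + 0.000105 + 0.0000480 + 0.000241 + 0.000000844 = 7.3494e-04 /h
MTBF = 1 / λ_sys = 1360 h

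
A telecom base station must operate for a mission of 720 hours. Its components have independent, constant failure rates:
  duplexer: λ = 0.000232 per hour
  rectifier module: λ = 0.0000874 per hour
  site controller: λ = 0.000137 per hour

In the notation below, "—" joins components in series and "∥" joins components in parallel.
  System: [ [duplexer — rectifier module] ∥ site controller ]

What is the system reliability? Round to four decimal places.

R(duplexer) = exp(−0.000232 × 720) = 0.846166
R(rectifier module) = exp(−0.0000874 × 720) = 0.939011
R(site controller) = exp(−0.000137 × 720) = 0.906069
Series (duplexer and rectifier module): 0.846166 × 0.939011 = 0.794559
Parallel ([0.794559] and site controller): 1 − (1 − 0.794559)(1 − 0.906069) = 0.9807

0.9807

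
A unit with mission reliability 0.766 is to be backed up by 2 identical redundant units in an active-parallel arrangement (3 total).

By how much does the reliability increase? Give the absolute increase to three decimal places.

0.221

R_before = 0.766
R_after = 1 − (1 − 0.766)^3 = 0.987
ΔR = 0.987 − 0.766 = 0.221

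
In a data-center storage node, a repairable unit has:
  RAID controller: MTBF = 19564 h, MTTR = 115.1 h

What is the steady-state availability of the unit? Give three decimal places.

0.994

A(RAID controller) = MTBF/(MTBF+MTTR) = 19564/(19564+115.1) = 0.994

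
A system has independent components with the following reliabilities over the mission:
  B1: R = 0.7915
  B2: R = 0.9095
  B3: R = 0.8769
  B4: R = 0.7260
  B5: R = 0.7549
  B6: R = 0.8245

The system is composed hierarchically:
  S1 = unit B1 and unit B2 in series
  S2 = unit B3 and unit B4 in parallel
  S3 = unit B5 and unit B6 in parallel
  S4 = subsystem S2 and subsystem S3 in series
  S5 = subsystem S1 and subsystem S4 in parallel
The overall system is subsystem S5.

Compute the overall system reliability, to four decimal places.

0.9789

Series (B1 and B2): 0.791500 × 0.909500 = 0.719869
Parallel (B3 and B4): 1 − (1 − 0.876900)(1 − 0.726000) = 0.966271
Parallel (B5 and B6): 1 − (1 − 0.754900)(1 − 0.824500) = 0.956985
Series ([0.966271] and [0.956985]): 0.966271 × 0.956985 = 0.924707
Parallel ([0.719869] and [0.924707]): 1 − (1 − 0.719869)(1 − 0.924707) = 0.9789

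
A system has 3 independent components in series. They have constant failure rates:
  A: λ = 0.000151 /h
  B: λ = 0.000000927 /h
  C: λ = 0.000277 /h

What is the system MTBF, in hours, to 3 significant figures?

Series of exponential components: λ_sys = Σ λ_i
λ_sys = 0.000151 + 0.000000927 + 0.000277 = 4.2893e-04 /h
MTBF = 1 / λ_sys = 2330 h

2330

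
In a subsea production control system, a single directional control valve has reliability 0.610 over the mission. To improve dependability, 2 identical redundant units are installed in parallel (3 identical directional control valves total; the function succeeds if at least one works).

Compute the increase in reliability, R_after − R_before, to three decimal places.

R_before = 0.610
R_after = 1 − (1 − 0.610)^3 = 0.941
ΔR = 0.941 − 0.610 = 0.331

0.331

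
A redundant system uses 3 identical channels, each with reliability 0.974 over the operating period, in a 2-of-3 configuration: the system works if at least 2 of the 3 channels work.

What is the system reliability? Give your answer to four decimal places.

0.9980

R = Σ_{i=2}^{3} C(3,i) p^i (1−p)^{3−i} with p = 0.974
C(3,2)·0.974^2·0.026^1 = 0.073997
C(3,3)·0.974^3·0.026^0 = 0.924010
Sum = 0.9980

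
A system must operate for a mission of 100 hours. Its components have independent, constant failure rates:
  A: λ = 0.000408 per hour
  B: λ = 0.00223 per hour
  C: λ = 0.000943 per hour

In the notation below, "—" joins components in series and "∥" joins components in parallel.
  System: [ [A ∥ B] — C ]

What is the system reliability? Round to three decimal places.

0.903

R(A) = exp(−0.000408 × 100) = 0.96002
R(B) = exp(−0.00223 × 100) = 0.80011
R(C) = exp(−0.000943 × 100) = 0.91001
Parallel (A and B): 1 − (1 − 0.96002)(1 − 0.80011) = 0.99201
Series ([0.99201] and C): 0.99201 × 0.91001 = 0.903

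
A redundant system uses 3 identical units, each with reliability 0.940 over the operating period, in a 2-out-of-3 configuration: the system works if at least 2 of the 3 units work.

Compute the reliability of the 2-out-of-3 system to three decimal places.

0.990

R = Σ_{i=2}^{3} C(3,i) p^i (1−p)^{3−i} with p = 0.940
C(3,2)·0.940^2·0.060^1 = 0.15905
C(3,3)·0.940^3·0.060^0 = 0.83058
Sum = 0.990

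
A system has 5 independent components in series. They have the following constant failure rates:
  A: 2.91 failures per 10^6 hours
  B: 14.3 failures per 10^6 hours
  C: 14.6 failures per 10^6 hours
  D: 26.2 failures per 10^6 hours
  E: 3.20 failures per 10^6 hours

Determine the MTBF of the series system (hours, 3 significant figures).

16300

Series of exponential components: λ_sys = Σ λ_i
λ_sys = 0.00000291 + 0.0000143 + 0.0000146 + 0.0000262 + 0.00000320 = 6.1210e-05 /h
MTBF = 1 / λ_sys = 16300 h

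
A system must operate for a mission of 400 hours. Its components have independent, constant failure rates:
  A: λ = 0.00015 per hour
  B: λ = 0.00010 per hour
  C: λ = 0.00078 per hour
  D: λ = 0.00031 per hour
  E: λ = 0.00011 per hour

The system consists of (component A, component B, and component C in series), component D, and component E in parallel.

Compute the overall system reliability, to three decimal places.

R(A) = exp(−0.00015 × 400) = 0.94176
R(B) = exp(−0.00010 × 400) = 0.96079
R(C) = exp(−0.00078 × 400) = 0.73198
R(D) = exp(−0.00031 × 400) = 0.88338
R(E) = exp(−0.00011 × 400) = 0.95695
Series (A, B, and C): 0.94176 × 0.96079 × 0.73198 = 0.66232
Parallel ([0.66232], D, and E): 1 − (1 − 0.66232)(1 − 0.88338)(1 − 0.95695) = 0.998

0.998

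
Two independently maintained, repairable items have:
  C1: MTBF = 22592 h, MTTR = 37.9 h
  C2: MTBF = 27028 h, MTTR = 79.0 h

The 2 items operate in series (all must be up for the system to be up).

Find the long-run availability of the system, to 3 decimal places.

0.995

A(C1) = MTBF/(MTBF+MTTR) = 22592/(22592+37.9) = 0.998325
A(C2) = MTBF/(MTBF+MTTR) = 27028/(27028+79.0) = 0.997086
Series availability: 0.998325 × 0.997086 = 0.995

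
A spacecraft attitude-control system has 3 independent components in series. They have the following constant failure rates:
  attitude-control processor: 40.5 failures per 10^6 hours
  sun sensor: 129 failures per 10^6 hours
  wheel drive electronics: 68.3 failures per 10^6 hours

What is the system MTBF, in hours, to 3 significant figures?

4210

Series of exponential components: λ_sys = Σ λ_i
λ_sys = 0.0000405 + 0.000129 + 0.0000683 = 2.3780e-04 /h
MTBF = 1 / λ_sys = 4210 h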